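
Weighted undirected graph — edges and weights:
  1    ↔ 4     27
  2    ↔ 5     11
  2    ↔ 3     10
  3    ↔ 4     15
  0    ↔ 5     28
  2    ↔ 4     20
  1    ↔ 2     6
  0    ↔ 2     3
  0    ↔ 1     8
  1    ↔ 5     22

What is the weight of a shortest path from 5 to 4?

31

A few of the 5→4 routes:
5-2-1-4: 11 + 6 + 27 = 44
5-2-4: 11 + 20 = 31
5-1-2-4: 22 + 6 + 20 = 48
5-2-0-1-4: 11 + 3 + 8 + 27 = 49
5-2-3-4: 11 + 10 + 15 = 36
Best route has total 31.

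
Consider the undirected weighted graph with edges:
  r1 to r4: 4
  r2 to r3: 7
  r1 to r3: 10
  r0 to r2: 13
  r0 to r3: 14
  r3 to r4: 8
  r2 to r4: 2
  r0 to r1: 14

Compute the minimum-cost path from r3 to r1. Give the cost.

Some routes from r3 to r1:
r3→r1: 10
r3→r4→r1: 8 + 4 = 12
r3→r2→r4→r1: 7 + 2 + 4 = 13
Best route has total 10.

10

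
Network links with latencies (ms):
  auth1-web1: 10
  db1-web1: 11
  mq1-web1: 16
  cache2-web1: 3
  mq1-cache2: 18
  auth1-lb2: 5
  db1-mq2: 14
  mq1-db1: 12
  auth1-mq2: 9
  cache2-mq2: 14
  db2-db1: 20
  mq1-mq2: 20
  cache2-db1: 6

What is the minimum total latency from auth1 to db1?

19

Some routes from auth1 to db1:
auth1-web1-db1: 10 + 11 = 21
auth1-web1-cache2-db1: 10 + 3 + 6 = 19
auth1-mq2-db1: 9 + 14 = 23
auth1-mq2-cache2-web1-db1: 9 + 14 + 3 + 11 = 37
auth1-mq2-cache2-db1: 9 + 14 + 6 = 29
Shortest: 19 ms.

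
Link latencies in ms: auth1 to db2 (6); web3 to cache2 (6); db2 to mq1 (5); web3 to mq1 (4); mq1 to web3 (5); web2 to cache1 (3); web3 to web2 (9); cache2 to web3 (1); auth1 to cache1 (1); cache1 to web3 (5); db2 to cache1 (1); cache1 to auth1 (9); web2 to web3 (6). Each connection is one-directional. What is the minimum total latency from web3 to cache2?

Candidate routes:
web3→cache2: 6
The minimum is 6 ms.

6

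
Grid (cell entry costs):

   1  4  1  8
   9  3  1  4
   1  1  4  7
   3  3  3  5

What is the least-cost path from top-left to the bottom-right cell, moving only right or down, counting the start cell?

19

Cheapest: (0,0) → (0,1) → (0,2) → (1,2) → (2,2) → (3,2) → (3,3)
  1 + 4 + 1 + 1 + 4 + 3 + 5 = 19
For comparison, the top-then-right route costs 30.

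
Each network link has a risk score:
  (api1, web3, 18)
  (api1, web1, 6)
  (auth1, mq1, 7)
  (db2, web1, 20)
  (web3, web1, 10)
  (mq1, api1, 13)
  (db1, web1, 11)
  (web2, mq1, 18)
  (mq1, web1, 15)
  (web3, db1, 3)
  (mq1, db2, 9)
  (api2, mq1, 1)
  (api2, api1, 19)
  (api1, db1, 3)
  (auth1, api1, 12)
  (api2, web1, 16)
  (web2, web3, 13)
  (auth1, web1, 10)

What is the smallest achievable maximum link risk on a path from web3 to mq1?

A few of the web3→mq1 routes:
web3 - web1 - auth1 - mq1: max(10, 10, 7) = 10
web3 - db1 - web1 - api1 - auth1 - mq1: max(3, 11, 6, 12, 7) = 12
web3 - db1 - api1 - auth1 - mq1: max(3, 3, 12, 7) = 12
web3 - web1 - api1 - auth1 - mq1: max(10, 6, 12, 7) = 12
web3 - db1 - web1 - auth1 - mq1: max(3, 11, 10, 7) = 11
web3 - db1 - api1 - web1 - auth1 - mq1: max(3, 3, 6, 10, 7) = 10
Best route has worst link 10.

10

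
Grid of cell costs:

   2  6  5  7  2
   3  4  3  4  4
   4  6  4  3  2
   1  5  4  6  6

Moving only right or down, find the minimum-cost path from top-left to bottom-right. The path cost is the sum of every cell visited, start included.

Take (0,0) (1,0) (1,1) (1,2) (1,3) (2,3) (2,4) (3,4) for a total of 2 + 3 + 4 + 3 + 4 + 3 + 2 + 6 = 27.
For comparison, the top-then-right route costs 34.

27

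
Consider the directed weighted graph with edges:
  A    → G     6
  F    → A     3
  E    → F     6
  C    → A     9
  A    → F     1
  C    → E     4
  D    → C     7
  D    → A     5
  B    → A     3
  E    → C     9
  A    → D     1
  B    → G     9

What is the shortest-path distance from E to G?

15

Candidate routes:
E-C-A-G: 9 + 9 + 6 = 24
E-F-A-G: 6 + 3 + 6 = 15
Shortest: 15.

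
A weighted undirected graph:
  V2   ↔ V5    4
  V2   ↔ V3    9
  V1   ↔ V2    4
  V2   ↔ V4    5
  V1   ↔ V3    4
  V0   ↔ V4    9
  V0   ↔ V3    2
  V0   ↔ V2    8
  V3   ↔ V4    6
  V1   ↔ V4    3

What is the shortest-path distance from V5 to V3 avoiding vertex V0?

Candidate routes:
V5-V2-V3: 4 + 9 = 13
V5-V2-V1-V3: 4 + 4 + 4 = 12
V5-V2-V4-V1-V3: 4 + 5 + 3 + 4 = 16
V5-V2-V1-V4-V3: 4 + 4 + 3 + 6 = 17
V5-V2-V4-V3: 4 + 5 + 6 = 15
Best route has total 12.

12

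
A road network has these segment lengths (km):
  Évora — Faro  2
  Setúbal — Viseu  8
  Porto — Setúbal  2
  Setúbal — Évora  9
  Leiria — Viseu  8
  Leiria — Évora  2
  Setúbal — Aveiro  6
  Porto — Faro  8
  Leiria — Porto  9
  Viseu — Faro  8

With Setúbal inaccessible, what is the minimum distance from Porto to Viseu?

16

Paths from Porto to Viseu avoiding Setúbal:
Porto→Faro→Viseu: 8 + 8 = 16
Porto→Faro→Évora→Leiria→Viseu: 8 + 2 + 2 + 8 = 20
Porto→Leiria→Évora→Faro→Viseu: 9 + 2 + 2 + 8 = 21
Porto→Leiria→Viseu: 9 + 8 = 17
The minimum is 16 km.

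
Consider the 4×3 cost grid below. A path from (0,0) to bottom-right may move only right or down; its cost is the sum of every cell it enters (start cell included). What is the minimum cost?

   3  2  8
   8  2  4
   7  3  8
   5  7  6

23

Path [0,0] [0,1] [1,1] [2,1] [3,1] [3,2]: 3 + 2 + 2 + 3 + 7 + 6 = 23.
(Top row then right column would cost 31.)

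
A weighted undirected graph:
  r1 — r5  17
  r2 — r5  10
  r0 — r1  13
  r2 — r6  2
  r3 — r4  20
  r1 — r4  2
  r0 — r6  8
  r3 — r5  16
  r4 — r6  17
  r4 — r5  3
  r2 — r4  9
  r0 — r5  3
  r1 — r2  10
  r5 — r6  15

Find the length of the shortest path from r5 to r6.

11

Some routes from r5 to r6:
r5-r6: 15
r5-r4-r2-r6: 3 + 9 + 2 = 14
r5-r2-r6: 10 + 2 = 12
r5-r0-r6: 3 + 8 = 11
Best route has total 11.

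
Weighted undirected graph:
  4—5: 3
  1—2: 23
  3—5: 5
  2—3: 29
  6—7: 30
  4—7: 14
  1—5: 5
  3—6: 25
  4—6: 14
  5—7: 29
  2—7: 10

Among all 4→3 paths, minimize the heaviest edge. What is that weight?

Comparing a few candidate routes:
4→5→3: max(3, 5) = 5
4→7→2→1→5→3: max(14, 10, 23, 5, 5) = 23
4→6→3: max(14, 25) = 25
4→7→5→1→2→3: max(14, 29, 5, 23, 29) = 29
Smallest bottleneck: 5.

5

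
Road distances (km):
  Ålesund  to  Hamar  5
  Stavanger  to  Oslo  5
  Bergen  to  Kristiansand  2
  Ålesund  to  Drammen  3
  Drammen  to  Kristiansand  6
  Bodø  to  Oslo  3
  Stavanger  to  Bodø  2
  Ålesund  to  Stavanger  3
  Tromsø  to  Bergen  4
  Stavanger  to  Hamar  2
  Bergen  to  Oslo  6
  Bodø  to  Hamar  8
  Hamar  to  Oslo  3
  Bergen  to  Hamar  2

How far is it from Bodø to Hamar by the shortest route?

4

A few of the Bodø→Hamar routes:
Bodø→Stavanger→Hamar: 2 + 2 = 4
Bodø→Hamar: 8
Bodø→Stavanger→Ålesund→Hamar: 2 + 3 + 5 = 10
Bodø→Oslo→Hamar: 3 + 3 = 6
The minimum is 4 km.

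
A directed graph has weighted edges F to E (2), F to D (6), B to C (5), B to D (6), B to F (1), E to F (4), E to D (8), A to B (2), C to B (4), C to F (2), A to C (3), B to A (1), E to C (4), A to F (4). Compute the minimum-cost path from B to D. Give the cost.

6

Checking several routes:
B - D: 6
B - A - F - D: 1 + 4 + 6 = 11
B - F - D: 1 + 6 = 7
Best route has total 6.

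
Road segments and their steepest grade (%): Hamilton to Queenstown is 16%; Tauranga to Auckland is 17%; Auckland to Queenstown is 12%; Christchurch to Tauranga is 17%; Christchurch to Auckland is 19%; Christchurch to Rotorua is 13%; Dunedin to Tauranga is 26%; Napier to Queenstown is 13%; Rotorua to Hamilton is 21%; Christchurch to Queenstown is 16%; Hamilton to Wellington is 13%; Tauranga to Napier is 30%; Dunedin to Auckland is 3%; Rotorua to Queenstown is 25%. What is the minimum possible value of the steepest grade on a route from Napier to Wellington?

A few of the Napier→Wellington routes:
Napier → Queenstown → Hamilton → Wellington: max(13, 16, 13) = 16
Napier → Queenstown → Auckland → Tauranga → Christchurch → Rotorua → Hamilton → Wellington: max(13, 12, 17, 17, 13, 21, 13) = 21
Napier → Queenstown → Christchurch → Rotorua → Hamilton → Wellington: max(13, 16, 13, 21, 13) = 21
Best route has worst link 16%.

16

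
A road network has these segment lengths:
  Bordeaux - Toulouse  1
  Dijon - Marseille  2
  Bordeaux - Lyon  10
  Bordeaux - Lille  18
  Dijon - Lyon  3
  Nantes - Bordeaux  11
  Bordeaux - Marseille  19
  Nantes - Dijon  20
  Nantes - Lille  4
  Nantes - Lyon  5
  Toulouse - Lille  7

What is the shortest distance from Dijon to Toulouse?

Some routes from Dijon to Toulouse:
Dijon → Lyon → Bordeaux → Toulouse: 3 + 10 + 1 = 14
Dijon → Lyon → Nantes → Bordeaux → Toulouse: 3 + 5 + 11 + 1 = 20
Dijon → Lyon → Nantes → Lille → Toulouse: 3 + 5 + 4 + 7 = 19
Dijon → Marseille → Bordeaux → Toulouse: 2 + 19 + 1 = 22
The minimum is 14.

14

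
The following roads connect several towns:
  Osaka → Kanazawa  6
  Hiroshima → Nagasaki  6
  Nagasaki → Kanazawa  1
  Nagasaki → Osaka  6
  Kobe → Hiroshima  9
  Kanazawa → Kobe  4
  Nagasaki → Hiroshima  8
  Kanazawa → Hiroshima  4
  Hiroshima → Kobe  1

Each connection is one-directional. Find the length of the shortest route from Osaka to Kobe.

Paths from Osaka to Kobe:
Osaka→Kanazawa→Hiroshima→Kobe: 6 + 4 + 1 = 11
Osaka→Kanazawa→Kobe: 6 + 4 = 10
Shortest: 10.

10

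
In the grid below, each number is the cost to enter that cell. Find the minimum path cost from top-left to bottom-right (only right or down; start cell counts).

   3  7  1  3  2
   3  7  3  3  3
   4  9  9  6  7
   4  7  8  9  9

One optimal route is r0c0→r0c1→r0c2→r0c3→r0c4→r1c4→r2c4→r3c4.
Its cost is 3 + 7 + 1 + 3 + 2 + 3 + 7 + 9 = 35.

35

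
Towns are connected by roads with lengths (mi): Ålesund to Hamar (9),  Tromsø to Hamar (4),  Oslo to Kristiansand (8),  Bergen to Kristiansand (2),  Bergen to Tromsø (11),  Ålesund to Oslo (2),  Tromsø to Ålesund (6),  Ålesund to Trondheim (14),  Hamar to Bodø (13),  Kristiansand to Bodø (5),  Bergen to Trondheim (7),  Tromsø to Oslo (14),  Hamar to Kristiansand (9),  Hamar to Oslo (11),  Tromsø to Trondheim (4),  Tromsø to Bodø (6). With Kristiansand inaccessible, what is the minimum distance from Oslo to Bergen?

Checking several routes:
Oslo-Ålesund-Trondheim-Bergen: 2 + 14 + 7 = 23
Oslo-Tromsø-Trondheim-Bergen: 14 + 4 + 7 = 25
Oslo-Ålesund-Tromsø-Trondheim-Bergen: 2 + 6 + 4 + 7 = 19
Oslo-Ålesund-Tromsø-Bergen: 2 + 6 + 11 = 19
The minimum is 19 mi.

19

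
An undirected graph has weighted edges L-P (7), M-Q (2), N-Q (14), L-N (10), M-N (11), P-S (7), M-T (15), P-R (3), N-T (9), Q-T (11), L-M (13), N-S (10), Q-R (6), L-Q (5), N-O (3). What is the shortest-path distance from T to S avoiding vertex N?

27

A few of the T→S routes:
T - Q - L - P - S: 11 + 5 + 7 + 7 = 30
T - Q - M - L - P - S: 11 + 2 + 13 + 7 + 7 = 40
T - Q - R - P - S: 11 + 6 + 3 + 7 = 27
T - M - L - P - S: 15 + 13 + 7 + 7 = 42
T - M - Q - R - P - S: 15 + 2 + 6 + 3 + 7 = 33
T - M - Q - L - P - S: 15 + 2 + 5 + 7 + 7 = 36
Shortest: 27.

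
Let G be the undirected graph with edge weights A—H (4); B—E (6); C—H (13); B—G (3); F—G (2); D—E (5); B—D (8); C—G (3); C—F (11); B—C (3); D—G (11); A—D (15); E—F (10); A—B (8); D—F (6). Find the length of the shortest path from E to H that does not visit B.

24

Checking several routes:
E - F - G - C - H: 10 + 2 + 3 + 13 = 28
E - D - G - C - H: 5 + 11 + 3 + 13 = 32
E - D - F - G - C - H: 5 + 6 + 2 + 3 + 13 = 29
E - D - A - H: 5 + 15 + 4 = 24
The minimum is 24.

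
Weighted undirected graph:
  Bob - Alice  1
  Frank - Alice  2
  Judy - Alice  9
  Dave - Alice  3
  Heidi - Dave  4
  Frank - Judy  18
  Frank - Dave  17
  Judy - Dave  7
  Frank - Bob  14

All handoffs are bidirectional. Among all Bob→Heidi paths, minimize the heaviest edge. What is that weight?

4

Comparing a few candidate routes:
Bob→Frank→Alice→Dave→Heidi: max(14, 2, 3, 4) = 14
Bob→Alice→Judy→Dave→Heidi: max(1, 9, 7, 4) = 9
Bob→Alice→Dave→Heidi: max(1, 3, 4) = 4
Best route has worst link 4.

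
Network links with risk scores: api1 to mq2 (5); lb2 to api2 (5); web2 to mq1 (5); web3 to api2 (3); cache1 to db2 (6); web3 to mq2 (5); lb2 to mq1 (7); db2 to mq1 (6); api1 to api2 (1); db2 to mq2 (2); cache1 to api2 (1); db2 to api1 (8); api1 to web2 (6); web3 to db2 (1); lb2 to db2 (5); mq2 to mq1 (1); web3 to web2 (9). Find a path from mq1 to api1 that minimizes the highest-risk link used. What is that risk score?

Checking several routes:
mq1 → mq2 → web3 → api2 → api1: max(1, 5, 3, 1) = 5
mq1 → mq2 → web3 → db2 → lb2 → api2 → api1: max(1, 5, 1, 5, 5, 1) = 5
mq1 → mq2 → db2 → web3 → api2 → api1: max(1, 2, 1, 3, 1) = 3
Best route has worst link 3.

3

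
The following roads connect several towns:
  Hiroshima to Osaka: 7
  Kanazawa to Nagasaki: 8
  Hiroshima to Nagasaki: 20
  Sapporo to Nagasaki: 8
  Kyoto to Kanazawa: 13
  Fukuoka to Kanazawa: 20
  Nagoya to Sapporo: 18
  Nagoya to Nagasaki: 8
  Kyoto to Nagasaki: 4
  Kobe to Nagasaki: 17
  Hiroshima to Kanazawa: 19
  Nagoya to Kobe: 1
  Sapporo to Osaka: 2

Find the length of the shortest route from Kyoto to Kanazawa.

12

A few of the Kyoto→Kanazawa routes:
Kyoto → Kanazawa: 13
Kyoto → Nagasaki → Nagoya → Sapporo → Osaka → Hiroshima → Kanazawa: 4 + 8 + 18 + 2 + 7 + 19 = 58
Kyoto → Nagasaki → Sapporo → Osaka → Hiroshima → Kanazawa: 4 + 8 + 2 + 7 + 19 = 40
Kyoto → Nagasaki → Hiroshima → Kanazawa: 4 + 20 + 19 = 43
Kyoto → Nagasaki → Kanazawa: 4 + 8 = 12
The minimum is 12.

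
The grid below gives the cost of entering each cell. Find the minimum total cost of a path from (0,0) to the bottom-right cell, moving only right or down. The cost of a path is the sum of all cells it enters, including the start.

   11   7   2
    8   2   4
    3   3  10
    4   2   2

Cheapest: r0c0 r0c1 r1c1 r2c1 r3c1 r3c2
  11 + 7 + 2 + 3 + 2 + 2 = 27
(Top row then right column would cost 36.)

27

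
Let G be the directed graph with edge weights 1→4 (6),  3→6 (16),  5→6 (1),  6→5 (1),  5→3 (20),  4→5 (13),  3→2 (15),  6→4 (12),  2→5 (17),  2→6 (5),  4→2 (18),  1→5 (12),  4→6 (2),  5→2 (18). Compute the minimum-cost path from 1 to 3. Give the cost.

29

Some routes from 1 to 3:
1-4-6-5-3: 6 + 2 + 1 + 20 = 29
1-5-3: 12 + 20 = 32
1-4-5-3: 6 + 13 + 20 = 39
Best route has total 29.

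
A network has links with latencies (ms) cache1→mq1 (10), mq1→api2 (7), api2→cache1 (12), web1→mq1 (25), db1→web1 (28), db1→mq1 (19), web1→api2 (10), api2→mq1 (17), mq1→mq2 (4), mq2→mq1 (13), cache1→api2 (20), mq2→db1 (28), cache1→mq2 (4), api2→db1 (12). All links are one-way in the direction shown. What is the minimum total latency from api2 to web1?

Paths from api2 to web1:
api2→cache1→mq2→db1→web1: 12 + 4 + 28 + 28 = 72
api2→mq1→mq2→db1→web1: 17 + 4 + 28 + 28 = 77
api2→db1→web1: 12 + 28 = 40
api2→cache1→mq1→mq2→db1→web1: 12 + 10 + 4 + 28 + 28 = 82
Shortest: 40 ms.

40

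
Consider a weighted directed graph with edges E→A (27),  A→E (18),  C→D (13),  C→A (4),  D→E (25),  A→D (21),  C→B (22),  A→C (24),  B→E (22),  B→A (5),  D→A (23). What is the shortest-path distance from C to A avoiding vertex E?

4

Paths from C to A avoiding E:
C - D - A: 13 + 23 = 36
C - B - A: 22 + 5 = 27
C - A: 4
The minimum is 4.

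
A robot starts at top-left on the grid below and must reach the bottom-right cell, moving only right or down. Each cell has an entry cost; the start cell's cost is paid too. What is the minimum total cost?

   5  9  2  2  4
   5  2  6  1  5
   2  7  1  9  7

Take [0,0] → [0,1] → [0,2] → [0,3] → [1,3] → [1,4] → [2,4] for a total of 5 + 9 + 2 + 2 + 1 + 5 + 7 = 31.
(Top row then right column would cost 34.)

31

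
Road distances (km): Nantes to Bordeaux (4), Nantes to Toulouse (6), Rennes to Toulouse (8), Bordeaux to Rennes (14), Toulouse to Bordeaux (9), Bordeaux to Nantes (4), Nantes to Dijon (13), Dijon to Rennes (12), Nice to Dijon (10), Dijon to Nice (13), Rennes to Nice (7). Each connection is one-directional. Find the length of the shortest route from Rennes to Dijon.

Candidate routes:
Rennes -> Nice -> Dijon: 7 + 10 = 17
Rennes -> Toulouse -> Bordeaux -> Nantes -> Dijon: 8 + 9 + 4 + 13 = 34
The minimum is 17 km.

17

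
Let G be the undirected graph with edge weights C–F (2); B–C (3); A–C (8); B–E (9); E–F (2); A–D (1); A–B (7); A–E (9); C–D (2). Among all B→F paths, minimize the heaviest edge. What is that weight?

3

Checking several routes:
B -> C -> F: max(3, 2) = 3
B -> A -> C -> F: max(7, 8, 2) = 8
B -> A -> D -> C -> F: max(7, 1, 2, 2) = 7
The minimum achievable maximum is 3.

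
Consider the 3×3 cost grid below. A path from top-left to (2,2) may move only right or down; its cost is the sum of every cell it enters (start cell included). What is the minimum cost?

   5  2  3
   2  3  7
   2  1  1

Best path: r0c0 r1c0 r2c0 r2c1 r2c2
Cost: 5 + 2 + 2 + 1 + 1 = 11

11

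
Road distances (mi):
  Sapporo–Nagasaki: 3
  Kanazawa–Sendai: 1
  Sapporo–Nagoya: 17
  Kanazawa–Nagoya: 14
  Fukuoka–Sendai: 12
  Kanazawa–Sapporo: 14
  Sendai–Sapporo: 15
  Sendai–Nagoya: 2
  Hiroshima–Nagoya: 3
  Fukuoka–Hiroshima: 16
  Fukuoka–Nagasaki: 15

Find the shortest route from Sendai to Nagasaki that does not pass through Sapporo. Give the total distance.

27

Paths from Sendai to Nagasaki avoiding Sapporo:
Sendai → Fukuoka → Nagasaki: 12 + 15 = 27
Sendai → Kanazawa → Nagoya → Hiroshima → Fukuoka → Nagasaki: 1 + 14 + 3 + 16 + 15 = 49
Sendai → Nagoya → Hiroshima → Fukuoka → Nagasaki: 2 + 3 + 16 + 15 = 36
The minimum is 27 mi.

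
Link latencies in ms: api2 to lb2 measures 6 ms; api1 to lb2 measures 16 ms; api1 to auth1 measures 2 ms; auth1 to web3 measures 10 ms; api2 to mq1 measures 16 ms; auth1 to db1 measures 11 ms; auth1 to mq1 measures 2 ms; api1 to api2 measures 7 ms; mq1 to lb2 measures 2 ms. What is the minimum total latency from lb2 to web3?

Some routes from lb2 to web3:
lb2 - api1 - auth1 - web3: 16 + 2 + 10 = 28
lb2 - api2 - mq1 - auth1 - web3: 6 + 16 + 2 + 10 = 34
lb2 - mq1 - auth1 - web3: 2 + 2 + 10 = 14
lb2 - api2 - api1 - auth1 - web3: 6 + 7 + 2 + 10 = 25
Shortest: 14 ms.

14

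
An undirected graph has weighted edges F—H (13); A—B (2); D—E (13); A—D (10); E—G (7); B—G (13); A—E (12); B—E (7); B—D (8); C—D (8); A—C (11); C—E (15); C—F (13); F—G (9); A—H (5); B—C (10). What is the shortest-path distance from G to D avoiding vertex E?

21

Some routes from G to D avoiding E:
G → B → A → D: 13 + 2 + 10 = 25
G → B → A → C → D: 13 + 2 + 11 + 8 = 34
G → F → C → D: 9 + 13 + 8 = 30
G → B → C → D: 13 + 10 + 8 = 31
G → B → D: 13 + 8 = 21
The minimum is 21.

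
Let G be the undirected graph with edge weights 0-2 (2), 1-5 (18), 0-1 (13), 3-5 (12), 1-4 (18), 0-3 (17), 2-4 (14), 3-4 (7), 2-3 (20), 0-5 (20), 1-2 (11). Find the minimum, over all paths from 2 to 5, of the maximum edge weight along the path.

14

Comparing a few candidate routes:
2 → 4 → 3 → 5: max(14, 7, 12) = 14
2 → 4 → 1 → 0 → 3 → 5: max(14, 18, 13, 17, 12) = 18
2 → 4 → 3 → 0 → 1 → 5: max(14, 7, 17, 13, 18) = 18
2 → 0 → 3 → 5: max(2, 17, 12) = 17
2 → 4 → 1 → 5: max(14, 18, 18) = 18
2 → 1 → 0 → 3 → 5: max(11, 13, 17, 12) = 17
Smallest bottleneck: 14.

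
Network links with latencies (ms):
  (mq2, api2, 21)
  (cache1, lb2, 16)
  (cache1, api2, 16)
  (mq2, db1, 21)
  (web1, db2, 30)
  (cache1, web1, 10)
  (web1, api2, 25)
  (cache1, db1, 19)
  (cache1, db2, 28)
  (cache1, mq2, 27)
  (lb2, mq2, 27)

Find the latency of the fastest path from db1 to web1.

29

A few of the db1→web1 routes:
db1 -> mq2 -> cache1 -> web1: 21 + 27 + 10 = 58
db1 -> cache1 -> web1: 19 + 10 = 29
db1 -> cache1 -> api2 -> web1: 19 + 16 + 25 = 60
The minimum is 29 ms.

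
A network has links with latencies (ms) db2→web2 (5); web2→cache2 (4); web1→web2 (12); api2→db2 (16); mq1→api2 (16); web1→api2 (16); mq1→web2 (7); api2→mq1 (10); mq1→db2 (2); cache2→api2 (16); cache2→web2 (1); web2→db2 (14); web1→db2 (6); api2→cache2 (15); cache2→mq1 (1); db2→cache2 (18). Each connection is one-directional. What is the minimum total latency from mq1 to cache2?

11

A few of the mq1→cache2 routes:
mq1 → db2 → cache2: 2 + 18 = 20
mq1 → web2 → cache2: 7 + 4 = 11
mq1 → api2 → cache2: 16 + 15 = 31
mq1 → db2 → web2 → cache2: 2 + 5 + 4 = 11
Best route has total 11 ms.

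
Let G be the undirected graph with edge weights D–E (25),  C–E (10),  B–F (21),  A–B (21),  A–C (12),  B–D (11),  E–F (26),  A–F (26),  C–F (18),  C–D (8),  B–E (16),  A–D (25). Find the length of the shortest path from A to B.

Comparing a few candidate routes:
A→F→B: 26 + 21 = 47
A→D→B: 25 + 11 = 36
A→B: 21
A→C→E→B: 12 + 10 + 16 = 38
A→C→F→B: 12 + 18 + 21 = 51
A→C→D→B: 12 + 8 + 11 = 31
The minimum is 21.

21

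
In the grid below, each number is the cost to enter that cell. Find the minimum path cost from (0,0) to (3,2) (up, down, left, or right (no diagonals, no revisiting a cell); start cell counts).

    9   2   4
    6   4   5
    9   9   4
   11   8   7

Take [0,0] -> [0,1] -> [0,2] -> [1,2] -> [2,2] -> [3,2] for a total of 9 + 2 + 4 + 5 + 4 + 7 = 31.

31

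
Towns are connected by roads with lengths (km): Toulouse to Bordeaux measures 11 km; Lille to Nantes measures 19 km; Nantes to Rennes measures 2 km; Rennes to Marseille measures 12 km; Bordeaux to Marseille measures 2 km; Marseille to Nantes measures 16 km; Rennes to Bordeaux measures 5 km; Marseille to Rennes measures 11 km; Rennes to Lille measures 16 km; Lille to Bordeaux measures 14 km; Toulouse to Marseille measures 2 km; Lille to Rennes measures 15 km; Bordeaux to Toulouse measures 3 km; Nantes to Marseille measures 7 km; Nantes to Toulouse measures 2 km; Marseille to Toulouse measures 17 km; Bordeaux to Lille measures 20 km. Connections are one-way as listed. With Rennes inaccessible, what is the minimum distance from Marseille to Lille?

Candidate routes:
Marseille→Nantes→Toulouse→Bordeaux→Lille: 16 + 2 + 11 + 20 = 49
Marseille→Toulouse→Bordeaux→Lille: 17 + 11 + 20 = 48
Best route has total 48 km.

48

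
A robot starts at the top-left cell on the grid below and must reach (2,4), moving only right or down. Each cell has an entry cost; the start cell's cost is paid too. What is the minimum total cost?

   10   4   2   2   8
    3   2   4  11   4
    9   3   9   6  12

42

One optimal route is [0,0] -> [0,1] -> [0,2] -> [0,3] -> [0,4] -> [1,4] -> [2,4].
Its cost is 10 + 4 + 2 + 2 + 8 + 4 + 12 = 42.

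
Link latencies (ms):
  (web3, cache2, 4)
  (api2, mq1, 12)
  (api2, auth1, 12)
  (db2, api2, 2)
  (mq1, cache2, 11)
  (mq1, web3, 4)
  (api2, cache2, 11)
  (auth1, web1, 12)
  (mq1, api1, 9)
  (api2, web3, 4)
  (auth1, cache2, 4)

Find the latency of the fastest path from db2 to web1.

26

Checking several routes:
db2→api2→auth1→web1: 2 + 12 + 12 = 26
db2→api2→cache2→auth1→web1: 2 + 11 + 4 + 12 = 29
db2→api2→web3→cache2→auth1→web1: 2 + 4 + 4 + 4 + 12 = 26
Shortest: 26 ms.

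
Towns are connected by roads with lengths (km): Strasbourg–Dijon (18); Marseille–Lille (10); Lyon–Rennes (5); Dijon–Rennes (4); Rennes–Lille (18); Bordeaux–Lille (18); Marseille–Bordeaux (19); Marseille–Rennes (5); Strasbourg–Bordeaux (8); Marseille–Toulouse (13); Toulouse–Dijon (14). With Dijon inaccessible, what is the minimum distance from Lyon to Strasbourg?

37

Paths from Lyon to Strasbourg avoiding Dijon:
Lyon - Rennes - Lille - Bordeaux - Strasbourg: 5 + 18 + 18 + 8 = 49
Lyon - Rennes - Lille - Marseille - Bordeaux - Strasbourg: 5 + 18 + 10 + 19 + 8 = 60
Lyon - Rennes - Marseille - Bordeaux - Strasbourg: 5 + 5 + 19 + 8 = 37
Lyon - Rennes - Marseille - Lille - Bordeaux - Strasbourg: 5 + 5 + 10 + 18 + 8 = 46
Shortest: 37 km.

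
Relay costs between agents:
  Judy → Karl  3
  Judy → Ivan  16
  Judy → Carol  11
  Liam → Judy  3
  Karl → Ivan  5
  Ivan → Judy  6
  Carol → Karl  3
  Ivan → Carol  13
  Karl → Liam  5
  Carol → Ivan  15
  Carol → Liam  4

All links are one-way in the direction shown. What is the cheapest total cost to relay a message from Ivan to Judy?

6

Routes from Ivan to Judy:
Ivan -> Carol -> Karl -> Liam -> Judy: 13 + 3 + 5 + 3 = 24
Ivan -> Judy: 6
Ivan -> Carol -> Liam -> Judy: 13 + 4 + 3 = 20
Shortest: 6.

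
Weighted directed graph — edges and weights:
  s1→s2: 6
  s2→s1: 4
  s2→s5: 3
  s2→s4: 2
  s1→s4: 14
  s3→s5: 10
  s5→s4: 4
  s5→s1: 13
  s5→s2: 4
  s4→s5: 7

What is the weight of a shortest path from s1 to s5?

Paths from s1 to s5:
s1-s4-s5: 14 + 7 = 21
s1-s2-s4-s5: 6 + 2 + 7 = 15
s1-s2-s5: 6 + 3 = 9
The minimum is 9.

9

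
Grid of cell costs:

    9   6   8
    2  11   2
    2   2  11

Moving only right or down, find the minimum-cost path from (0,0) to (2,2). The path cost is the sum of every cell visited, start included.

One optimal route is r0c0→r1c0→r2c0→r2c1→r2c2.
Its cost is 9 + 2 + 2 + 2 + 11 = 26.
For comparison, the top-then-right route costs 36.

26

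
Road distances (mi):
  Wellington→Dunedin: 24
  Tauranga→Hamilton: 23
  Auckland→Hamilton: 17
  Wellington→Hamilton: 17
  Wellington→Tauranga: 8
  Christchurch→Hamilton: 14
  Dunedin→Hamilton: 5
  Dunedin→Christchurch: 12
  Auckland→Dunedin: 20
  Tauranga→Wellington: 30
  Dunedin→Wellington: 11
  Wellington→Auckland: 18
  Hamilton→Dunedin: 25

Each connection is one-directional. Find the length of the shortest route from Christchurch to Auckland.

Paths from Christchurch to Auckland:
Christchurch - Hamilton - Dunedin - Wellington - Auckland: 14 + 25 + 11 + 18 = 68
The minimum is 68 mi.

68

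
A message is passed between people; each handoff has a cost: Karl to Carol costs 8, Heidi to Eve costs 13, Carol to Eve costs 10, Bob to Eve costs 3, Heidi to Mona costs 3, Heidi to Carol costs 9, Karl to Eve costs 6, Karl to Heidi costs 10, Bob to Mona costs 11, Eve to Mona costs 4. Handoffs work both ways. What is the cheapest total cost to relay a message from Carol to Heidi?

9

Some routes from Carol to Heidi:
Carol → Karl → Heidi: 8 + 10 = 18
Carol → Heidi: 9
Carol → Karl → Eve → Mona → Heidi: 8 + 6 + 4 + 3 = 21
Carol → Eve → Heidi: 10 + 13 = 23
Carol → Eve → Mona → Heidi: 10 + 4 + 3 = 17
The minimum is 9.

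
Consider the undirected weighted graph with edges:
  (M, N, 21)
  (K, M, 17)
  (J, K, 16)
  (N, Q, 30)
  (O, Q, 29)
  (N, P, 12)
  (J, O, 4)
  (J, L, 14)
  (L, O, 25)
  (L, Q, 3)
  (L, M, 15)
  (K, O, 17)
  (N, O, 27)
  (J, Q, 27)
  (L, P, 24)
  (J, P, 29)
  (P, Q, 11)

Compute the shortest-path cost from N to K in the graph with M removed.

44

Checking several routes:
N -> P -> Q -> L -> J -> K: 12 + 11 + 3 + 14 + 16 = 56
N -> P -> J -> K: 12 + 29 + 16 = 57
N -> O -> K: 27 + 17 = 44
N -> O -> J -> K: 27 + 4 + 16 = 47
N -> P -> J -> O -> K: 12 + 29 + 4 + 17 = 62
N -> P -> Q -> L -> J -> O -> K: 12 + 11 + 3 + 14 + 4 + 17 = 61
The minimum is 44.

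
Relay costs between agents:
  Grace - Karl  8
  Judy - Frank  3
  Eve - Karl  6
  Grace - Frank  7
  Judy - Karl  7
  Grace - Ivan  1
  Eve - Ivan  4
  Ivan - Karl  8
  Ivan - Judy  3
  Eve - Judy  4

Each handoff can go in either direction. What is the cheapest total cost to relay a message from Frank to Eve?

Some routes from Frank to Eve:
Frank - Judy - Eve: 3 + 4 = 7
Frank - Grace - Ivan - Eve: 7 + 1 + 4 = 12
Frank - Judy - Ivan - Eve: 3 + 3 + 4 = 10
Best route has total 7.

7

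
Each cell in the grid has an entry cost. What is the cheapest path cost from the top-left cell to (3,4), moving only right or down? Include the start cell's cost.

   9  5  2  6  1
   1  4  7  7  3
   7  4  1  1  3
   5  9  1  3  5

28

Best path: r0c0 -> r1c0 -> r1c1 -> r2c1 -> r2c2 -> r2c3 -> r2c4 -> r3c4
Cost: 9 + 1 + 4 + 4 + 1 + 1 + 3 + 5 = 28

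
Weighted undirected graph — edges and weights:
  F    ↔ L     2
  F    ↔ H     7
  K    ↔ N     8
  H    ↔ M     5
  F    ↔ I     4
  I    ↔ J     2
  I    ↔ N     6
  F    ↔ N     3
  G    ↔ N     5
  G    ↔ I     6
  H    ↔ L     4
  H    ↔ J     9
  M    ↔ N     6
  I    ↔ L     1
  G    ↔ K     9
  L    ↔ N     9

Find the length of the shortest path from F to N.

Some routes from F to N:
F -> I -> N: 4 + 6 = 10
F -> L -> N: 2 + 9 = 11
F -> L -> I -> N: 2 + 1 + 6 = 9
F -> L -> I -> G -> N: 2 + 1 + 6 + 5 = 14
F -> N: 3
F -> I -> L -> N: 4 + 1 + 9 = 14
Shortest: 3.

3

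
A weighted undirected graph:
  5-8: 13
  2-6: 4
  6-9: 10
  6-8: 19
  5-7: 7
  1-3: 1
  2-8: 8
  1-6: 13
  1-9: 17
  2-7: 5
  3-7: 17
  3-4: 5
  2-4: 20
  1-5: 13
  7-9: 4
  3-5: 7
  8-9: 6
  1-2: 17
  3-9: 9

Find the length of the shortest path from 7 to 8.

10

Comparing a few candidate routes:
7 → 2 → 8: 5 + 8 = 13
7 → 5 → 8: 7 + 13 = 20
7 → 2 → 6 → 9 → 8: 5 + 4 + 10 + 6 = 25
7 → 9 → 8: 4 + 6 = 10
The minimum is 10.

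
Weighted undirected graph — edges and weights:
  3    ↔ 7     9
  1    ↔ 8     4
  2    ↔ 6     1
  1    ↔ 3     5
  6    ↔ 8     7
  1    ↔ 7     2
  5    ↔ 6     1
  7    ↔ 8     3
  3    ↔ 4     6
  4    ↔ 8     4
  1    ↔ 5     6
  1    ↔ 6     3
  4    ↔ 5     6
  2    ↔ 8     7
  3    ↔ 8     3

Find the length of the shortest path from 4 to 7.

7

Comparing a few candidate routes:
4 - 8 - 7: 4 + 3 = 7
4 - 5 - 6 - 1 - 7: 6 + 1 + 3 + 2 = 12
4 - 8 - 1 - 7: 4 + 4 + 2 = 10
Shortest: 7.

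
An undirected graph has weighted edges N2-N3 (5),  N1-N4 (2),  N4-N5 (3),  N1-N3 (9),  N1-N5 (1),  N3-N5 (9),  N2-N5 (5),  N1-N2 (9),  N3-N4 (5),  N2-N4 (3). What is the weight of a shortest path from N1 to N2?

5

Some routes from N1 to N2:
N1-N4-N5-N2: 2 + 3 + 5 = 10
N1-N4-N3-N2: 2 + 5 + 5 = 12
N1-N2: 9
N1-N4-N2: 2 + 3 = 5
N1-N5-N4-N2: 1 + 3 + 3 = 7
N1-N5-N2: 1 + 5 = 6
Shortest: 5.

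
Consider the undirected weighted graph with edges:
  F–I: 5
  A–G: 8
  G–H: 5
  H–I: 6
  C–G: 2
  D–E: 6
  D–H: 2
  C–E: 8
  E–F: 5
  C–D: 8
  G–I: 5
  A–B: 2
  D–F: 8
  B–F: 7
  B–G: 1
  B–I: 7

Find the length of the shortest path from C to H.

Checking several routes:
C → G → I → H: 2 + 5 + 6 = 13
C → E → D → H: 8 + 6 + 2 = 16
C → G → B → I → H: 2 + 1 + 7 + 6 = 16
C → G → H: 2 + 5 = 7
C → G → B → F → D → H: 2 + 1 + 7 + 8 + 2 = 20
C → D → H: 8 + 2 = 10
The minimum is 7.

7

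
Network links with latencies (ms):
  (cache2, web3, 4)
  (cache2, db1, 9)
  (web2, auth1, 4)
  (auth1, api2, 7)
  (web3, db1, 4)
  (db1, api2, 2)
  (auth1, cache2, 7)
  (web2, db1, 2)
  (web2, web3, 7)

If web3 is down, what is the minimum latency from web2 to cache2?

11

Paths from web2 to cache2 avoiding web3:
web2 -> auth1 -> api2 -> db1 -> cache2: 4 + 7 + 2 + 9 = 22
web2 -> db1 -> api2 -> auth1 -> cache2: 2 + 2 + 7 + 7 = 18
web2 -> db1 -> cache2: 2 + 9 = 11
web2 -> auth1 -> cache2: 4 + 7 = 11
The minimum is 11 ms.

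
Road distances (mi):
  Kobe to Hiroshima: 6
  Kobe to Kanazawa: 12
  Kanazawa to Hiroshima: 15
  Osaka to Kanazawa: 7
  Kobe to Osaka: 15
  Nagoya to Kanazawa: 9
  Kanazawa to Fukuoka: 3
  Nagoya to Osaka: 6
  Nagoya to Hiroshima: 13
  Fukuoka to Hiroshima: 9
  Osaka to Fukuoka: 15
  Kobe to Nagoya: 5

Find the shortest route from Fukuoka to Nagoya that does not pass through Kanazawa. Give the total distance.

Checking several routes:
Fukuoka -> Osaka -> Nagoya: 15 + 6 = 21
Fukuoka -> Hiroshima -> Nagoya: 9 + 13 = 22
Fukuoka -> Hiroshima -> Kobe -> Nagoya: 9 + 6 + 5 = 20
Shortest: 20 mi.

20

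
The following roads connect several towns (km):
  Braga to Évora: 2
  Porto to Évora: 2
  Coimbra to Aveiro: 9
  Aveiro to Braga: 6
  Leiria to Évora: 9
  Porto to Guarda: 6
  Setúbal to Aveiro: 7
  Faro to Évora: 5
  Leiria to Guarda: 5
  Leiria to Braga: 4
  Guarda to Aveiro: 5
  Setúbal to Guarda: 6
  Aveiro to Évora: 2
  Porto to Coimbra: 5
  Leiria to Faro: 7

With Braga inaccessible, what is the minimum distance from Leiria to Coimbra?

16

Checking several routes:
Leiria→Guarda→Aveiro→Évora→Porto→Coimbra: 5 + 5 + 2 + 2 + 5 = 19
Leiria→Faro→Évora→Porto→Coimbra: 7 + 5 + 2 + 5 = 19
Leiria→Guarda→Aveiro→Coimbra: 5 + 5 + 9 = 19
Leiria→Guarda→Porto→Coimbra: 5 + 6 + 5 = 16
Leiria→Évora→Aveiro→Coimbra: 9 + 2 + 9 = 20
Leiria→Évora→Porto→Coimbra: 9 + 2 + 5 = 16
Best route has total 16 km.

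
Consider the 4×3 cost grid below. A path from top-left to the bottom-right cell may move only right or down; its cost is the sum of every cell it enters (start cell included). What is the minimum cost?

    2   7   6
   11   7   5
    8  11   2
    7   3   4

26

One optimal route is [0,0] → [0,1] → [0,2] → [1,2] → [2,2] → [3,2].
Its cost is 2 + 7 + 6 + 5 + 2 + 4 = 26.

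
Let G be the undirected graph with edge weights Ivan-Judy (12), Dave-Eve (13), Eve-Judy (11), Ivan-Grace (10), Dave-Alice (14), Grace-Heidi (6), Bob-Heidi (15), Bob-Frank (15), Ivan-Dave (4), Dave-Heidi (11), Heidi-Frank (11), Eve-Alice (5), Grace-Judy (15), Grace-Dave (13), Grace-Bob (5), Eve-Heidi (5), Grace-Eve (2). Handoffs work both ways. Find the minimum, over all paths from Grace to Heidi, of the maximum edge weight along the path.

Some routes from Grace to Heidi:
Grace → Heidi: max(6) = 6
Grace → Ivan → Dave → Heidi: max(10, 4, 11) = 11
Grace → Eve → Heidi: max(2, 5) = 5
Grace → Ivan → Judy → Eve → Heidi: max(10, 12, 11, 5) = 12
The minimum achievable maximum is 5.

5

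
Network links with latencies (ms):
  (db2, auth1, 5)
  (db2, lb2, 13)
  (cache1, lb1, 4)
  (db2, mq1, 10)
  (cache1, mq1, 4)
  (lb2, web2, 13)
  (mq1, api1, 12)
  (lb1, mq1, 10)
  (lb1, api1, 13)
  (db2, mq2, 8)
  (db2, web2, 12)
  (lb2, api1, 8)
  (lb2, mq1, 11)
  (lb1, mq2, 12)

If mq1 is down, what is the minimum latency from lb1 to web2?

32

Candidate routes:
lb1 -> api1 -> lb2 -> web2: 13 + 8 + 13 = 34
lb1 -> api1 -> lb2 -> db2 -> web2: 13 + 8 + 13 + 12 = 46
lb1 -> mq2 -> db2 -> lb2 -> web2: 12 + 8 + 13 + 13 = 46
lb1 -> mq2 -> db2 -> web2: 12 + 8 + 12 = 32
The minimum is 32 ms.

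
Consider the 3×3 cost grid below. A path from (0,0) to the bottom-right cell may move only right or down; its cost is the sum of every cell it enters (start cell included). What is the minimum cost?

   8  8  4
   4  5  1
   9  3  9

Path (0,0) → (1,0) → (1,1) → (1,2) → (2,2): 8 + 4 + 5 + 1 + 9 = 27.

27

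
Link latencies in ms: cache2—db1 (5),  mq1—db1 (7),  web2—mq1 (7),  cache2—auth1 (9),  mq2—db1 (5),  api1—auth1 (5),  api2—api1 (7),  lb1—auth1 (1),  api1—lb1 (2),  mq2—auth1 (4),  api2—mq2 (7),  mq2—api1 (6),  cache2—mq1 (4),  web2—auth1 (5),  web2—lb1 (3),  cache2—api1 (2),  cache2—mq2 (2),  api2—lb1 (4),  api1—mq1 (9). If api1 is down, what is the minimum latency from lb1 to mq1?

10

A few of the lb1→mq1 routes:
lb1 → auth1 → mq2 → db1 → mq1: 1 + 4 + 5 + 7 = 17
lb1 → auth1 → cache2 → mq1: 1 + 9 + 4 = 14
lb1 → auth1 → web2 → mq1: 1 + 5 + 7 = 13
lb1 → auth1 → mq2 → cache2 → mq1: 1 + 4 + 2 + 4 = 11
lb1 → web2 → mq1: 3 + 7 = 10
lb1 → api2 → mq2 → cache2 → mq1: 4 + 7 + 2 + 4 = 17
Shortest: 10 ms.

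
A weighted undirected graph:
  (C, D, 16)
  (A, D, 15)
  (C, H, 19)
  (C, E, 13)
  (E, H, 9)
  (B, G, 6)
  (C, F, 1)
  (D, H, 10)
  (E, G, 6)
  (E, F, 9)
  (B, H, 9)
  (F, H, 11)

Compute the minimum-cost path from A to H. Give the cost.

Checking several routes:
A-D-C-F-H: 15 + 16 + 1 + 11 = 43
A-D-C-F-E-H: 15 + 16 + 1 + 9 + 9 = 50
A-D-C-H: 15 + 16 + 19 = 50
A-D-C-E-H: 15 + 16 + 13 + 9 = 53
A-D-H: 15 + 10 = 25
A-D-C-F-E-G-B-H: 15 + 16 + 1 + 9 + 6 + 6 + 9 = 62
Shortest: 25.

25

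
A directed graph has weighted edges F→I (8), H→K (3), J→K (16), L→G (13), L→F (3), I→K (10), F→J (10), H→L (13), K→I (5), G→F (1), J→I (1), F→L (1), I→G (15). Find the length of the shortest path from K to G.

Candidate routes:
K-I-G: 5 + 15 = 20
Best route has total 20.

20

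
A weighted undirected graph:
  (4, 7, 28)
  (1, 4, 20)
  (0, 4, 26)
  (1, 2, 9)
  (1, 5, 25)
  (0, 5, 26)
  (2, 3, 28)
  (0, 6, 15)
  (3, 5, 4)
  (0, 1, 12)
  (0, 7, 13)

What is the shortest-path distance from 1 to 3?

Checking several routes:
1-2-3: 9 + 28 = 37
1-0-5-3: 12 + 26 + 4 = 42
1-5-3: 25 + 4 = 29
Best route has total 29.

29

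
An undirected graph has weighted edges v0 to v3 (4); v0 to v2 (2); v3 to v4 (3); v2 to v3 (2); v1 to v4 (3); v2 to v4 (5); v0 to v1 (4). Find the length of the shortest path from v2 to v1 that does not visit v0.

8

Routes from v2 to v1 avoiding v0:
v2 -> v3 -> v4 -> v1: 2 + 3 + 3 = 8
v2 -> v4 -> v1: 5 + 3 = 8
The minimum is 8.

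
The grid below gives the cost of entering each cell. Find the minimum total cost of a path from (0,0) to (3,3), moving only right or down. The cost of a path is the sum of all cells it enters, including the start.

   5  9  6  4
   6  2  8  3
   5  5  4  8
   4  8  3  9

34

Path (0,0)→(1,0)→(1,1)→(2,1)→(2,2)→(3,2)→(3,3): 5 + 6 + 2 + 5 + 4 + 3 + 9 = 34.
For comparison, the top-then-right route costs 44.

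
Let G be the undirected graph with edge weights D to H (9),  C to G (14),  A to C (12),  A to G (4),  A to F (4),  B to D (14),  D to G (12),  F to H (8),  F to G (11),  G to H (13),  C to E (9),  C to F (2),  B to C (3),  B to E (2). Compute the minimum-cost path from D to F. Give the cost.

17

Comparing a few candidate routes:
D → G → A → F: 12 + 4 + 4 = 20
D → B → E → C → F: 14 + 2 + 9 + 2 = 27
D → H → F: 9 + 8 = 17
D → G → F: 12 + 11 = 23
D → G → C → F: 12 + 14 + 2 = 28
D → B → C → F: 14 + 3 + 2 = 19
The minimum is 17.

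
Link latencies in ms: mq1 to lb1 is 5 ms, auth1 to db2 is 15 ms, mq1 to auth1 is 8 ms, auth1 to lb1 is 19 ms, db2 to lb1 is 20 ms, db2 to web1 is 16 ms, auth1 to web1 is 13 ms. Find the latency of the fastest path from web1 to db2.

16

Paths from web1 to db2:
web1→auth1→lb1→db2: 13 + 19 + 20 = 52
web1→auth1→mq1→lb1→db2: 13 + 8 + 5 + 20 = 46
web1→auth1→db2: 13 + 15 = 28
web1→db2: 16
The minimum is 16 ms.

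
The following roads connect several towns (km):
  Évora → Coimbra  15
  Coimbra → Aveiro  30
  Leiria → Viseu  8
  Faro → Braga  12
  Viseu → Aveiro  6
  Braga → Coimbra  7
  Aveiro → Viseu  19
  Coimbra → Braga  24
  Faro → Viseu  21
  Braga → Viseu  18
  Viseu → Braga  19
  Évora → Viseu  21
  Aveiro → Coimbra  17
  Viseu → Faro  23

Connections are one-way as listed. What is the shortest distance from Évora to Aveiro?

27

Some routes from Évora to Aveiro:
Évora -> Coimbra -> Aveiro: 15 + 30 = 45
Évora -> Viseu -> Aveiro: 21 + 6 = 27
Évora -> Coimbra -> Braga -> Viseu -> Aveiro: 15 + 24 + 18 + 6 = 63
The minimum is 27 km.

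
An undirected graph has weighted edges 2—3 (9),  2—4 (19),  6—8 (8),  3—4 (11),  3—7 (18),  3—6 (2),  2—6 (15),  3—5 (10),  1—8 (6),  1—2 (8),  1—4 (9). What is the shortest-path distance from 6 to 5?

12

A few of the 6→5 routes:
6 → 2 → 3 → 5: 15 + 9 + 10 = 34
6 → 8 → 1 → 4 → 3 → 5: 8 + 6 + 9 + 11 + 10 = 44
6 → 3 → 5: 2 + 10 = 12
6 → 8 → 1 → 2 → 3 → 5: 8 + 6 + 8 + 9 + 10 = 41
Shortest: 12.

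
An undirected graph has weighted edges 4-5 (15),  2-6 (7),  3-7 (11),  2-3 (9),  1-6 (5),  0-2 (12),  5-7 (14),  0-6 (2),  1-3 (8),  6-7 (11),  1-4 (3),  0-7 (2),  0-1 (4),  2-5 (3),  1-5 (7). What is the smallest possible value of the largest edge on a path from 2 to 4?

7

Some routes from 2 to 4:
2 - 6 - 1 - 4: max(7, 5, 3) = 7
2 - 6 - 7 - 0 - 1 - 4: max(7, 11, 2, 4, 3) = 11
2 - 6 - 7 - 3 - 1 - 4: max(7, 11, 11, 8, 3) = 11
2 - 5 - 1 - 4: max(3, 7, 3) = 7
2 - 3 - 1 - 4: max(9, 8, 3) = 9
2 - 6 - 0 - 1 - 4: max(7, 2, 4, 3) = 7
The minimum achievable maximum is 7.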